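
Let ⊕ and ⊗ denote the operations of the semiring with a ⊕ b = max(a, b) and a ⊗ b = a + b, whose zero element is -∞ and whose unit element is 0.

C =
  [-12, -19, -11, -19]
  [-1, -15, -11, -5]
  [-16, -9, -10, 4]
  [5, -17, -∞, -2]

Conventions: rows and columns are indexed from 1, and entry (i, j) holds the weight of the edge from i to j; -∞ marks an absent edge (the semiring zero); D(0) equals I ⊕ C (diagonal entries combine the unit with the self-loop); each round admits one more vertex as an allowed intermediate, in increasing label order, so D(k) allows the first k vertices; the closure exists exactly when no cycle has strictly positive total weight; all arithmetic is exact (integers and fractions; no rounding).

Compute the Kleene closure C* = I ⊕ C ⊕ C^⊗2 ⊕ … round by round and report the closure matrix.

D(0):
  [0, -19, -11, -19]
  [-1, 0, -11, -5]
  [-16, -9, 0, 4]
  [5, -17, -∞, 0]
D(1):
  [0, -19, -11, -19]
  [-1, 0, -11, -5]
  [-16, -9, 0, 4]
  [5, -14, -6, 0]
D(2):
  [0, -19, -11, -19]
  [-1, 0, -11, -5]
  [-10, -9, 0, 4]
  [5, -14, -6, 0]
D(3):
  [0, -19, -11, -7]
  [-1, 0, -11, -5]
  [-10, -9, 0, 4]
  [5, -14, -6, 0]
D(4):
  [0, -19, -11, -7]
  [0, 0, -11, -5]
  [9, -9, 0, 4]
  [5, -14, -6, 0]
Answer: C* = [[0, -19, -11, -7], [0, 0, -11, -5], [9, -9, 0, 4], [5, -14, -6, 0]]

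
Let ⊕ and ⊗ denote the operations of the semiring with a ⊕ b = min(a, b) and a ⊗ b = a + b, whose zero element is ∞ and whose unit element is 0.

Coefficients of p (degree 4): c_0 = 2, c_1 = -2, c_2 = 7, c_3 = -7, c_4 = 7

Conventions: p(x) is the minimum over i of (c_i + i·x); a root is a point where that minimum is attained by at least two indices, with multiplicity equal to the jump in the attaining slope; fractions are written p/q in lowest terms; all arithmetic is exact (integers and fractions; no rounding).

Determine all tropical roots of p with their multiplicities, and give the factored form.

hull edge (i=0, c=2) to (i=1, c=-2): slope -4, span 1
hull edge (i=1, c=-2) to (i=3, c=-7): slope -5/2, span 2
hull edge (i=3, c=-7) to (i=4, c=7): slope 14, span 1
Factored form: p(x) = 7 ⊗ (x ⊕ (-14)) ⊗ (x ⊕ 5/2) ⊗ (x ⊕ 5/2) ⊗ (x ⊕ 4)
Answer: roots = -14 (mult 1), 5/2 (mult 2), 4 (mult 1)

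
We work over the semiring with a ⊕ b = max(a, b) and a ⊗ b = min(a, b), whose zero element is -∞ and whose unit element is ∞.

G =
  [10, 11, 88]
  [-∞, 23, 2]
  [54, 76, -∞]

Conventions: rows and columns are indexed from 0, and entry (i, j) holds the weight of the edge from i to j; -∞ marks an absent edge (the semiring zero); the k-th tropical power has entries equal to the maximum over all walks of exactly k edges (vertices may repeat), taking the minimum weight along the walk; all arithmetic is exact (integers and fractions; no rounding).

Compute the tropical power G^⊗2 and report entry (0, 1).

G^⊗2:
  [54, 76, 10]
  [2, 23, 2]
  [10, 23, 54]
Key observation: the optimum is the walk 0->2->1, with weight 88 min 76 = 76.
Optimal value attained by: walk 0->2->1.
Answer: (G^⊗2)[0][1] = 76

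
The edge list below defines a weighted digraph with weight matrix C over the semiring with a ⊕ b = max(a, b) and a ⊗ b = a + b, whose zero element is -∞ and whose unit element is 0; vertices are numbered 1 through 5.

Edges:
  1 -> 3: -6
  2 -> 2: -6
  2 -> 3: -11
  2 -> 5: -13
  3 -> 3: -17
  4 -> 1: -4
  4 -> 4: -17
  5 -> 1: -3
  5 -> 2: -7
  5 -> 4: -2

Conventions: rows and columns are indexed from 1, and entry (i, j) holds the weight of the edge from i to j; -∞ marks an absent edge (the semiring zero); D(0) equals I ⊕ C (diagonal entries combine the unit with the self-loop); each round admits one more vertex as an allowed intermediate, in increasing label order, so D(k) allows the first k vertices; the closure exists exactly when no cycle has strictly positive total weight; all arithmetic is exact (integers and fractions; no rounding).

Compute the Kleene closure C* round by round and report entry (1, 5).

D(0):
  [0, -∞, -6, -∞, -∞]
  [-∞, 0, -11, -∞, -13]
  [-∞, -∞, 0, -∞, -∞]
  [-4, -∞, -∞, 0, -∞]
  [-3, -7, -∞, -2, 0]
D(1):
  [0, -∞, -6, -∞, -∞]
  [-∞, 0, -11, -∞, -13]
  [-∞, -∞, 0, -∞, -∞]
  [-4, -∞, -10, 0, -∞]
  [-3, -7, -9, -2, 0]
D(2):
  [0, -∞, -6, -∞, -∞]
  [-∞, 0, -11, -∞, -13]
  [-∞, -∞, 0, -∞, -∞]
  [-4, -∞, -10, 0, -∞]
  [-3, -7, -9, -2, 0]
D(3):
  [0, -∞, -6, -∞, -∞]
  [-∞, 0, -11, -∞, -13]
  [-∞, -∞, 0, -∞, -∞]
  [-4, -∞, -10, 0, -∞]
  [-3, -7, -9, -2, 0]
D(4):
  [0, -∞, -6, -∞, -∞]
  [-∞, 0, -11, -∞, -13]
  [-∞, -∞, 0, -∞, -∞]
  [-4, -∞, -10, 0, -∞]
  [-3, -7, -9, -2, 0]
D(5):
  [0, -∞, -6, -∞, -∞]
  [-16, 0, -11, -15, -13]
  [-∞, -∞, 0, -∞, -∞]
  [-4, -∞, -10, 0, -∞]
  [-3, -7, -9, -2, 0]
Answer: C*[1][5] = -∞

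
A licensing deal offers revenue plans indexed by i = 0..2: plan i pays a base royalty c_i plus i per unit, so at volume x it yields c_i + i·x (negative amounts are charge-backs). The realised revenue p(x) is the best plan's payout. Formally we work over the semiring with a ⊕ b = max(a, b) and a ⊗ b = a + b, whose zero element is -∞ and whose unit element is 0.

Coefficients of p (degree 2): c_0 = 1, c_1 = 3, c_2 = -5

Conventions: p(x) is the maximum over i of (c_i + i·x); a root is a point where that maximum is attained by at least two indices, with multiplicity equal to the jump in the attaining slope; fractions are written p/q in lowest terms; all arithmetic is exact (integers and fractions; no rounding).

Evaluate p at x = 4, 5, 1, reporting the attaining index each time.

p(4) = max(1+0·4=1, 3+1·4=7, -5+2·4=3) = 7 (attained by i=1)
p(5) = max(1+0·5=1, 3+1·5=8, -5+2·5=5) = 8 (attained by i=1)
p(1) = max(1+0·1=1, 3+1·1=4, -5+2·1=-3) = 4 (attained by i=1)
Answer: p(4) = 7; p(5) = 8; p(1) = 4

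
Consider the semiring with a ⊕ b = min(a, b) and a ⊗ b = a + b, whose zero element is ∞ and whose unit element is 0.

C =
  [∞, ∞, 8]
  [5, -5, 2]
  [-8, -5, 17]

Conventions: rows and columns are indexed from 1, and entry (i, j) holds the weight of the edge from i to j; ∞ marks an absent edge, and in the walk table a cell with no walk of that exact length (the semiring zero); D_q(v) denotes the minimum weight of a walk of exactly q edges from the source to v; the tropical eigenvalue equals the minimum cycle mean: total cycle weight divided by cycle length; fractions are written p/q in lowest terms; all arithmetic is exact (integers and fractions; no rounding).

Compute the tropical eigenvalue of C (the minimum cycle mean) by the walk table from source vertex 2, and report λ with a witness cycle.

q=0: [∞, 0, ∞]
q=1: [5, -5, 2]
q=2: [-6, -10, -3]
q=3: [-11, -15, -8]
Optimal cycle mean attained by: cycle 2->2, total (-5), length 1.
Answer: λ = -5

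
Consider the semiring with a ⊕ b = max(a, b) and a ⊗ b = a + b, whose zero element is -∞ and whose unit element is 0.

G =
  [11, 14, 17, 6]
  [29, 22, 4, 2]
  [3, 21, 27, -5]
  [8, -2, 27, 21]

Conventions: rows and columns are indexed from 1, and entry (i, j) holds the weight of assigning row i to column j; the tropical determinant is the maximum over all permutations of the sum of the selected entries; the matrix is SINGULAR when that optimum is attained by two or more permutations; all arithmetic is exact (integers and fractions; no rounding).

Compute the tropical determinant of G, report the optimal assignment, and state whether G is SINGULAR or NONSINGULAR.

σ = (1, 2, 3, 4): 11 + 22 + 27 + 21 = 81
σ = (1, 2, 4, 3): 11 + 22 + (-5) + 27 = 55
σ = (1, 3, 2, 4): 11 + 4 + 21 + 21 = 57
σ = (1, 3, 4, 2): 11 + 4 + (-5) + (-2) = 8
σ = (1, 4, 2, 3): 11 + 2 + 21 + 27 = 61
σ = (1, 4, 3, 2): 11 + 2 + 27 + (-2) = 38
σ = (2, 1, 3, 4): 14 + 29 + 27 + 21 = 91
σ = (2, 1, 4, 3): 14 + 29 + (-5) + 27 = 65
σ = (2, 3, 1, 4): 14 + 4 + 3 + 21 = 42
σ = (2, 3, 4, 1): 14 + 4 + (-5) + 8 = 21
σ = (2, 4, 1, 3): 14 + 2 + 3 + 27 = 46
σ = (2, 4, 3, 1): 14 + 2 + 27 + 8 = 51
σ = (3, 1, 2, 4): 17 + 29 + 21 + 21 = 88
σ = (3, 1, 4, 2): 17 + 29 + (-5) + (-2) = 39
σ = (3, 2, 1, 4): 17 + 22 + 3 + 21 = 63
σ = (3, 2, 4, 1): 17 + 22 + (-5) + 8 = 42
σ = (3, 4, 1, 2): 17 + 2 + 3 + (-2) = 20
σ = (3, 4, 2, 1): 17 + 2 + 21 + 8 = 48
σ = (4, 1, 2, 3): 6 + 29 + 21 + 27 = 83
σ = (4, 1, 3, 2): 6 + 29 + 27 + (-2) = 60
σ = (4, 2, 1, 3): 6 + 22 + 3 + 27 = 58
σ = (4, 2, 3, 1): 6 + 22 + 27 + 8 = 63
σ = (4, 3, 1, 2): 6 + 4 + 3 + (-2) = 11
σ = (4, 3, 2, 1): 6 + 4 + 21 + 8 = 39
Optimal value attained by: σ = (2, 1, 3, 4).
Answer: det⊕(G) = 91; verdict: NONSINGULAR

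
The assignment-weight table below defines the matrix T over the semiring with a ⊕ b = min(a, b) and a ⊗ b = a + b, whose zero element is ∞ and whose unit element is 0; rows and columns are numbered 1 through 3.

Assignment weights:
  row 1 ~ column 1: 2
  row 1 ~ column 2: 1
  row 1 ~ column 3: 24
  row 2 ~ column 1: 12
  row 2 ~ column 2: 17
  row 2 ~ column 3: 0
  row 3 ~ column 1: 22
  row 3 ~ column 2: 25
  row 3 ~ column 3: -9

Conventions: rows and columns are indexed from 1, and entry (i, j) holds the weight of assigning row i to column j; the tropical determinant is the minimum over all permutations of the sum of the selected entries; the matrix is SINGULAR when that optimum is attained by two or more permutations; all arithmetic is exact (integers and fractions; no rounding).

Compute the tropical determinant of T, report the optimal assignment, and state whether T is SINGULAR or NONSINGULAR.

σ = (1, 2, 3): 2 + 17 + (-9) = 10
σ = (1, 3, 2): 2 + 0 + 25 = 27
σ = (2, 1, 3): 1 + 12 + (-9) = 4
σ = (2, 3, 1): 1 + 0 + 22 = 23
σ = (3, 1, 2): 24 + 12 + 25 = 61
σ = (3, 2, 1): 24 + 17 + 22 = 63
Optimal value attained by: σ = (2, 1, 3).
Answer: det⊕(T) = 4; verdict: NONSINGULAR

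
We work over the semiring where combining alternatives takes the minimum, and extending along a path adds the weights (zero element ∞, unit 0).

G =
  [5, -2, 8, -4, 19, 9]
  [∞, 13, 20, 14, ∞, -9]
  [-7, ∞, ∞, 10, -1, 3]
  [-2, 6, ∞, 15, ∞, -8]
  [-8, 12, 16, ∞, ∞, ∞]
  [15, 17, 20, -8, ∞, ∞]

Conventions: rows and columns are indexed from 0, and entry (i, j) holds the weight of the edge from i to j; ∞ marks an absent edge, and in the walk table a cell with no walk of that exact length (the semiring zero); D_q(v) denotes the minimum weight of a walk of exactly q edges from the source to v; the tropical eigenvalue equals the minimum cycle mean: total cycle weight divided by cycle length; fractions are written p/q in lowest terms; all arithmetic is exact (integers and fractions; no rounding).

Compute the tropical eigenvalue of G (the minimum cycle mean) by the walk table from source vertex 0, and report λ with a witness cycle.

q=0: [0, ∞, ∞, ∞, ∞, ∞]
q=1: [5, -2, 8, -4, 19, 9]
q=2: [-6, 2, 13, 1, 7, -12]
q=3: [-1, -8, 2, -20, 12, -7]
q=4: [-22, -14, 7, -15, 1, -28]
q=5: [-17, -24, -14, -36, -3, -23]
q=6: [-38, -30, -9, -31, -15, -44]
Optimal cycle mean attained by: cycle 3->5->3, total (-8) + (-8), length 2.
Answer: λ = -8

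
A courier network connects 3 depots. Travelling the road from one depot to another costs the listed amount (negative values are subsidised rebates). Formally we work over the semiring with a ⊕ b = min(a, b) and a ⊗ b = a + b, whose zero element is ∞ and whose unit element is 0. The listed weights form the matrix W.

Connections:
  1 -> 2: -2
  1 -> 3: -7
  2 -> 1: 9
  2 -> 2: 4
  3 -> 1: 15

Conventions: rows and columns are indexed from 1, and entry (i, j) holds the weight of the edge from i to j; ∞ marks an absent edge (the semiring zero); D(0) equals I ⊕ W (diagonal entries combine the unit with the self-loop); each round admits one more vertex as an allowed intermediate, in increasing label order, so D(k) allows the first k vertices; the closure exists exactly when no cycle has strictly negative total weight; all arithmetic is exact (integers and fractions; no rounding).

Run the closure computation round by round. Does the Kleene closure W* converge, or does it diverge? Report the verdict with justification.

D(0):
  [0, -2, -7]
  [9, 0, ∞]
  [15, ∞, 0]
D(1):
  [0, -2, -7]
  [9, 0, 2]
  [15, 13, 0]
D(2):
  [0, -2, -7]
  [9, 0, 2]
  [15, 13, 0]
D(3):
  [0, -2, -7]
  [9, 0, 2]
  [15, 13, 0]
Key observation: every diagonal entry stays at the unit through all rounds, so no improving cycle exists.
Answer: CONVERGES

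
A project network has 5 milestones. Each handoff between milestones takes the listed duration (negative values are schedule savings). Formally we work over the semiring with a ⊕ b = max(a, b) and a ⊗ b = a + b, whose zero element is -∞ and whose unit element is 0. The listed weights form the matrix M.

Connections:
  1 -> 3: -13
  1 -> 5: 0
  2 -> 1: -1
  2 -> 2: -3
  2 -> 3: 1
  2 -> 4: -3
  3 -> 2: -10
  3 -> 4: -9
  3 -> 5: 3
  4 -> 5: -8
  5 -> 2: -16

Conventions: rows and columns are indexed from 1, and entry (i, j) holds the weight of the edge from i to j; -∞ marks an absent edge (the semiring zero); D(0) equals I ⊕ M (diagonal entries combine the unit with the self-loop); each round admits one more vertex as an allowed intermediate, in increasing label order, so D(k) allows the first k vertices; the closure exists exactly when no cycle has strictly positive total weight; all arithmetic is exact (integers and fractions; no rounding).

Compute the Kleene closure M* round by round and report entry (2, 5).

D(0):
  [0, -∞, -13, -∞, 0]
  [-1, 0, 1, -3, -∞]
  [-∞, -10, 0, -9, 3]
  [-∞, -∞, -∞, 0, -8]
  [-∞, -16, -∞, -∞, 0]
D(1):
  [0, -∞, -13, -∞, 0]
  [-1, 0, 1, -3, -1]
  [-∞, -10, 0, -9, 3]
  [-∞, -∞, -∞, 0, -8]
  [-∞, -16, -∞, -∞, 0]
D(2):
  [0, -∞, -13, -∞, 0]
  [-1, 0, 1, -3, -1]
  [-11, -10, 0, -9, 3]
  [-∞, -∞, -∞, 0, -8]
  [-17, -16, -15, -19, 0]
D(3):
  [0, -23, -13, -22, 0]
  [-1, 0, 1, -3, 4]
  [-11, -10, 0, -9, 3]
  [-∞, -∞, -∞, 0, -8]
  [-17, -16, -15, -19, 0]
D(4):
  [0, -23, -13, -22, 0]
  [-1, 0, 1, -3, 4]
  [-11, -10, 0, -9, 3]
  [-∞, -∞, -∞, 0, -8]
  [-17, -16, -15, -19, 0]
D(5):
  [0, -16, -13, -19, 0]
  [-1, 0, 1, -3, 4]
  [-11, -10, 0, -9, 3]
  [-25, -24, -23, 0, -8]
  [-17, -16, -15, -19, 0]
Answer: M*[2][5] = 4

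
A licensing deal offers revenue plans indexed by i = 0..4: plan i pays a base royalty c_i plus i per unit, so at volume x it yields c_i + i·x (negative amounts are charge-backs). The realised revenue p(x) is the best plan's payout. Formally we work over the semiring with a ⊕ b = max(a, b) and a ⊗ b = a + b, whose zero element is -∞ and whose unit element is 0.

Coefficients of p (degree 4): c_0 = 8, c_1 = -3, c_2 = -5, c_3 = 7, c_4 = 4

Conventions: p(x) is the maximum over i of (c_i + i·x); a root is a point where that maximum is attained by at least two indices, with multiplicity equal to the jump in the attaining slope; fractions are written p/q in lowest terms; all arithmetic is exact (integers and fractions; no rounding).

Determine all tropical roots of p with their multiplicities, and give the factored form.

hull edge (i=0, c=8) to (i=3, c=7): slope -1/3, span 3
hull edge (i=3, c=7) to (i=4, c=4): slope -3, span 1
Factored form: p(x) = 4 ⊗ (x ⊕ 1/3) ⊗ (x ⊕ 1/3) ⊗ (x ⊕ 1/3) ⊗ (x ⊕ 3)
Answer: roots = 1/3 (mult 3), 3 (mult 1)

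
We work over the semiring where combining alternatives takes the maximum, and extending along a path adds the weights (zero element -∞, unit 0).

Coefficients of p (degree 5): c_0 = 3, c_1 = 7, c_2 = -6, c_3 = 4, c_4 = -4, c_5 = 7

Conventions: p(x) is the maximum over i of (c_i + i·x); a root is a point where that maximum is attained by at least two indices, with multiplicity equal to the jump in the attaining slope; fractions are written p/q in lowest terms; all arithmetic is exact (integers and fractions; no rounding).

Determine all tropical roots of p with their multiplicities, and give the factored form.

hull edge (i=0, c=3) to (i=1, c=7): slope 4, span 1
hull edge (i=1, c=7) to (i=5, c=7): slope 0, span 4
Factored form: p(x) = 7 ⊗ (x ⊕ (-4)) ⊗ (x ⊕ 0) ⊗ (x ⊕ 0) ⊗ (x ⊕ 0) ⊗ (x ⊕ 0)
Answer: roots = -4 (mult 1), 0 (mult 4)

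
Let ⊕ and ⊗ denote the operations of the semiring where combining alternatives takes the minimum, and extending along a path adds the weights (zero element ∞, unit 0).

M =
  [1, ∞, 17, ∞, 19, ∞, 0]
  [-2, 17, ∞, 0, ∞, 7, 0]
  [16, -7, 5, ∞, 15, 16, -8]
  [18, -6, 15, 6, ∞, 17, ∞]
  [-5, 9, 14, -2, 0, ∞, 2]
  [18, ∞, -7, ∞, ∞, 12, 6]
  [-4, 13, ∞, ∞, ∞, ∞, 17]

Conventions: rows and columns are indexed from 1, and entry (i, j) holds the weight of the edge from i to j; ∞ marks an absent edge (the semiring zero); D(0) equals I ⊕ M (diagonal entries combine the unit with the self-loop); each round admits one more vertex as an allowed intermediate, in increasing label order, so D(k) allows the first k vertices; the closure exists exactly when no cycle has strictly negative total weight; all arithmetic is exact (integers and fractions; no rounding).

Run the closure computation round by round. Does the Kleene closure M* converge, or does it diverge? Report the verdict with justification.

D(0):
  [0, ∞, 17, ∞, 19, ∞, 0]
  [-2, 0, ∞, 0, ∞, 7, 0]
  [16, -7, 0, ∞, 15, 16, -8]
  [18, -6, 15, 0, ∞, 17, ∞]
  [-5, 9, 14, -2, 0, ∞, 2]
  [18, ∞, -7, ∞, ∞, 0, 6]
  [-4, 13, ∞, ∞, ∞, ∞, 0]
Detection: at round 1, diagonal entry (7, 7) turns strictly negative.
Key observation: the cycle 7->1->7 has total weight (-4) + 0, which is strictly negative.
Answer: DIVERGES — negative cycle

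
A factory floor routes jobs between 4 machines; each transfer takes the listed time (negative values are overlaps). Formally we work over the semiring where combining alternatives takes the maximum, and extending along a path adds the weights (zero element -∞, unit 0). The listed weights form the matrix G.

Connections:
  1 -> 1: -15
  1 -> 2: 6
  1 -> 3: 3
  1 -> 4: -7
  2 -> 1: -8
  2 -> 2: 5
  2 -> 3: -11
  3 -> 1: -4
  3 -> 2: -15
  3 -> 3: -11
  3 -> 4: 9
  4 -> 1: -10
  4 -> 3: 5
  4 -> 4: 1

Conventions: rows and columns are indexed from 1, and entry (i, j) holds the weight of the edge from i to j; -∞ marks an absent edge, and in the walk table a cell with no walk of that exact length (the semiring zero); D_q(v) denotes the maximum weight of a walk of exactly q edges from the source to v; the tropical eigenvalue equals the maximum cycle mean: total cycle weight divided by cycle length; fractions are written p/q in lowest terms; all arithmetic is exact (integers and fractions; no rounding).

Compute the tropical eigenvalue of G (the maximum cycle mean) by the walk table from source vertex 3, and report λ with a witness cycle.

q=0: [-∞, -∞, 0, -∞]
q=1: [-4, -15, -11, 9]
q=2: [-1, 2, 14, 10]
q=3: [10, 7, 15, 23]
q=4: [13, 16, 28, 24]
Optimal cycle mean attained by: cycle 3->4->3, total 9 + 5, length 2.
Answer: λ = 7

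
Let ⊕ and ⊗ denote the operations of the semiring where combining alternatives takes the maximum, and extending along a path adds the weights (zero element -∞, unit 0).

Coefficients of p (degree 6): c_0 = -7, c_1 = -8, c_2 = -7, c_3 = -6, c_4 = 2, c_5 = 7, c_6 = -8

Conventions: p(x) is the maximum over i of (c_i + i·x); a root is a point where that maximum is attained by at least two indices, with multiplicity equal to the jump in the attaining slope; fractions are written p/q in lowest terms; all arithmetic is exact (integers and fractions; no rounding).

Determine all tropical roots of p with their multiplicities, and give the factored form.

hull edge (i=0, c=-7) to (i=5, c=7): slope 14/5, span 5
hull edge (i=5, c=7) to (i=6, c=-8): slope -15, span 1
Factored form: p(x) = -8 ⊗ (x ⊕ (-14/5)) ⊗ (x ⊕ (-14/5)) ⊗ (x ⊕ (-14/5)) ⊗ (x ⊕ (-14/5)) ⊗ (x ⊕ (-14/5)) ⊗ (x ⊕ 15)
Answer: roots = -14/5 (mult 5), 15 (mult 1)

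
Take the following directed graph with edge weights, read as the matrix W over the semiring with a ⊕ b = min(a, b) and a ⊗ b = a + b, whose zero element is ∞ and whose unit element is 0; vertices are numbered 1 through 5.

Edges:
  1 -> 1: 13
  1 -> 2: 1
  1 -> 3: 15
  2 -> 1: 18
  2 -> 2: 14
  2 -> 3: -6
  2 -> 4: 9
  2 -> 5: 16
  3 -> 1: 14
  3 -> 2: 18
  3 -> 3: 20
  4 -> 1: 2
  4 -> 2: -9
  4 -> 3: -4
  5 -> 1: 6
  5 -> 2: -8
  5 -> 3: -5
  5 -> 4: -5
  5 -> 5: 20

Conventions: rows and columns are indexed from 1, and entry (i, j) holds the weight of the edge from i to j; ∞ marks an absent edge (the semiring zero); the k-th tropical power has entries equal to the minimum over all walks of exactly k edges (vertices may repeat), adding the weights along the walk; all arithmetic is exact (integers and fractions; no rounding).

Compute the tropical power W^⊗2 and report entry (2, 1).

W^⊗2:
  [19, 14, -5, 10, 17]
  [8, 0, 5, 11, 30]
  [27, 15, 12, 27, 34]
  [9, 3, -15, 0, 7]
  [-3, -14, -14, 1, 8]
Key observation: the optimum is the walk 2->3->1, with weight (-6) + 14 = 8.
Optimal value attained by: walk 2->3->1.
Answer: (W^⊗2)[2][1] = 8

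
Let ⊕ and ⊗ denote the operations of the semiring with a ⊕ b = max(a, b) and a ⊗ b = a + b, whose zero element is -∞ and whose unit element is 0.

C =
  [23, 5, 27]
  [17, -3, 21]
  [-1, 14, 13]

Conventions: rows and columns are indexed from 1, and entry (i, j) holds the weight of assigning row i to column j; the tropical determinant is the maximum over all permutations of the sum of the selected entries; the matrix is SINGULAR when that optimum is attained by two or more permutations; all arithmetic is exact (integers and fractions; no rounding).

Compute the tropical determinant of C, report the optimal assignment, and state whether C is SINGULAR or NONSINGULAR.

σ = (1, 2, 3): 23 + (-3) + 13 = 33
σ = (1, 3, 2): 23 + 21 + 14 = 58
σ = (2, 1, 3): 5 + 17 + 13 = 35
σ = (2, 3, 1): 5 + 21 + (-1) = 25
σ = (3, 1, 2): 27 + 17 + 14 = 58
σ = (3, 2, 1): 27 + (-3) + (-1) = 23
Optimal value attained by: σ = (1, 3, 2).
Answer: det⊕(C) = 58; verdict: SINGULAR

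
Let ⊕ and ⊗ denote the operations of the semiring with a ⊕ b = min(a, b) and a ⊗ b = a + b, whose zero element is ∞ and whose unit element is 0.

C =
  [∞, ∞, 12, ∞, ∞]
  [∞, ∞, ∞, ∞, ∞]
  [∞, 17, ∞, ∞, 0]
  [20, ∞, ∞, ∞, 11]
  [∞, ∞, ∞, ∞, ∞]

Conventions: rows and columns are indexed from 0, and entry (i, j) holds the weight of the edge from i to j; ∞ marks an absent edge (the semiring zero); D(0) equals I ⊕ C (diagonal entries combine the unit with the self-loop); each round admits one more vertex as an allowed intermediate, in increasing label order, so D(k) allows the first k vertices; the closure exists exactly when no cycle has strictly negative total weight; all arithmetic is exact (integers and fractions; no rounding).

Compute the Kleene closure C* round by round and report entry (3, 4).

D(0):
  [0, ∞, 12, ∞, ∞]
  [∞, 0, ∞, ∞, ∞]
  [∞, 17, 0, ∞, 0]
  [20, ∞, ∞, 0, 11]
  [∞, ∞, ∞, ∞, 0]
D(1):
  [0, ∞, 12, ∞, ∞]
  [∞, 0, ∞, ∞, ∞]
  [∞, 17, 0, ∞, 0]
  [20, ∞, 32, 0, 11]
  [∞, ∞, ∞, ∞, 0]
D(2):
  [0, ∞, 12, ∞, ∞]
  [∞, 0, ∞, ∞, ∞]
  [∞, 17, 0, ∞, 0]
  [20, ∞, 32, 0, 11]
  [∞, ∞, ∞, ∞, 0]
D(3):
  [0, 29, 12, ∞, 12]
  [∞, 0, ∞, ∞, ∞]
  [∞, 17, 0, ∞, 0]
  [20, 49, 32, 0, 11]
  [∞, ∞, ∞, ∞, 0]
D(4):
  [0, 29, 12, ∞, 12]
  [∞, 0, ∞, ∞, ∞]
  [∞, 17, 0, ∞, 0]
  [20, 49, 32, 0, 11]
  [∞, ∞, ∞, ∞, 0]
D(5):
  [0, 29, 12, ∞, 12]
  [∞, 0, ∞, ∞, ∞]
  [∞, 17, 0, ∞, 0]
  [20, 49, 32, 0, 11]
  [∞, ∞, ∞, ∞, 0]
Answer: C*[3][4] = 11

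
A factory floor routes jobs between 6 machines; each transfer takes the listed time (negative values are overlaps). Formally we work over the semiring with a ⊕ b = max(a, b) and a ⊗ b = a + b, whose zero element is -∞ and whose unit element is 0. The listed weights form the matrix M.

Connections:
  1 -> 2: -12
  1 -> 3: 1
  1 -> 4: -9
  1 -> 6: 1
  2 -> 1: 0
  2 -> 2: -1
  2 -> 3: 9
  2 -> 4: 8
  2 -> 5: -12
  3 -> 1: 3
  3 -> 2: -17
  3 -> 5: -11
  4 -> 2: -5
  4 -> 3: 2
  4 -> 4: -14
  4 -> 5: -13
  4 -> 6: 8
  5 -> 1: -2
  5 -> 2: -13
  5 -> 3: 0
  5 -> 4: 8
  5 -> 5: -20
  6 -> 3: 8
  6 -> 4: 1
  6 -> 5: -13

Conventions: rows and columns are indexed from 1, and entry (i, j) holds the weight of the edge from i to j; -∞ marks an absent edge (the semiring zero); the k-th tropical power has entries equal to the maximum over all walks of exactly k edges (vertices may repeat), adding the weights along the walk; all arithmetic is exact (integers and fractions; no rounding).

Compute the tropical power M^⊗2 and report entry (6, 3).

M^⊗2:
  [4, -13, 9, 2, -10, -1]
  [12, 3, 10, 7, -2, 16]
  [-13, -9, 4, -3, -29, 4]
  [5, -6, 16, 9, -5, -6]
  [3, 3, 10, -5, -5, 16]
  [11, -4, 3, -5, -3, 9]
Key observation: the optimum is the walk 6->4->3, with weight 1 + 2 = 3.
Optimal value attained by: walk 6->4->3.
Answer: (M^⊗2)[6][3] = 3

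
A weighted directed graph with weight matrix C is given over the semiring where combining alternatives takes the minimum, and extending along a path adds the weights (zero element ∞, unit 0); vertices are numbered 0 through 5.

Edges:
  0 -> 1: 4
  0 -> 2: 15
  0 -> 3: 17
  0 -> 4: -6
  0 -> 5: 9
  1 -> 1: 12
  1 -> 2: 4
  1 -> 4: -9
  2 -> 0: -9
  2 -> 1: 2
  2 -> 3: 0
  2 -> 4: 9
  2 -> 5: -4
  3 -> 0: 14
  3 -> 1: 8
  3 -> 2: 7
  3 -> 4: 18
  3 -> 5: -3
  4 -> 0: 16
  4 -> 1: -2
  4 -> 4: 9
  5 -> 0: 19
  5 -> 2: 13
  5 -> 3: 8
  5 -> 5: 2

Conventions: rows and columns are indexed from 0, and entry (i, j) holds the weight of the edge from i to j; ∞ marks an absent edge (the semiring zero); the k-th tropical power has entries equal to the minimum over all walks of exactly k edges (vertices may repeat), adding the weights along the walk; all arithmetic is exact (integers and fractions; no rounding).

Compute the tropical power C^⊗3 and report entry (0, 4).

C^⊗2:
  [6, -8, 8, 15, -5, 11]
  [-5, -11, 16, 4, 0, 0]
  [14, -5, 6, 4, -15, -3]
  [-2, 9, 10, 5, -1, -1]
  [25, 7, 2, 33, -11, 25]
  [4, 15, 15, 10, 13, 4]
C^⊗3:
  [-1, -7, -4, 8, -17, 4]
  [7, -2, -7, 8, -20, 1]
  [-3, -17, -1, 5, -14, -1]
  [1, -3, 12, 7, -8, 1]
  [-7, -13, 11, 2, -2, -2]
  [6, 8, 17, 12, -2, 6]
Key observation: the optimum is the walk 0->4->1->4, with weight (-6) + (-2) + (-9) = -17.
Optimal value attained by: walk 0->4->1->4.
Answer: (C^⊗3)[0][4] = -17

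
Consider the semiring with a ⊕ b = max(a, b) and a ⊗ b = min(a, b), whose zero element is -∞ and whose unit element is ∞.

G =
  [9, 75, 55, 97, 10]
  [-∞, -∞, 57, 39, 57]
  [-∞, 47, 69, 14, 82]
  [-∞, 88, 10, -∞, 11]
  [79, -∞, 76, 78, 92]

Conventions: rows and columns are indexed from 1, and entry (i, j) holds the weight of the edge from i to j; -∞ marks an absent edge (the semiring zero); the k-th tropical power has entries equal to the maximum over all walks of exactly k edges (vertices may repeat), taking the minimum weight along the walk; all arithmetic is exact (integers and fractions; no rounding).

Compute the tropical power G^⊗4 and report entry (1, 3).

G^⊗2:
  [10, 88, 57, 39, 57]
  [57, 47, 57, 57, 57]
  [79, 47, 76, 78, 82]
  [11, 10, 57, 39, 57]
  [79, 78, 76, 79, 92]
G^⊗3:
  [57, 47, 57, 57, 57]
  [57, 57, 57, 57, 57]
  [79, 78, 76, 79, 82]
  [57, 47, 57, 57, 57]
  [79, 79, 76, 79, 92]
G^⊗4:
  [57, 57, 57, 57, 57]
  [57, 57, 57, 57, 57]
  [79, 79, 76, 79, 82]
  [57, 57, 57, 57, 57]
  [79, 79, 76, 79, 92]
Key observation: the optimum is the walk 1->2->3->5->3, with weight 75 min 57 min 82 min 76 = 57.
Optimal value attained by: walk 1->2->3->5->3.
Answer: (G^⊗4)[1][3] = 57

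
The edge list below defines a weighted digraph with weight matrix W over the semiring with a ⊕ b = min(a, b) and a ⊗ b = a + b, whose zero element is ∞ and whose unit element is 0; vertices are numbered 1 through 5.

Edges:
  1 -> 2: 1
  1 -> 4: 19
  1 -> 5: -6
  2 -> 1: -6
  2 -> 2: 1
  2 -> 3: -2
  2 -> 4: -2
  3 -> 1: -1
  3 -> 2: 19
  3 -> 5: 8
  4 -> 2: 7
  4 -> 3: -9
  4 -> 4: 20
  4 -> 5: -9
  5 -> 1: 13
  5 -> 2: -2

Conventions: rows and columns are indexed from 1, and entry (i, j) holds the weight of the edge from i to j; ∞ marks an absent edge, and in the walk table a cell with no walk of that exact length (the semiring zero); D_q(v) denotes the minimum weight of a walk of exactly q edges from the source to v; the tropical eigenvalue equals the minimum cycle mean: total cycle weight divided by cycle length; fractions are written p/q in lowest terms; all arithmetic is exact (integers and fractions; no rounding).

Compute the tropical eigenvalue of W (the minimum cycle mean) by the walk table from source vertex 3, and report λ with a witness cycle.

q=0: [∞, ∞, 0, ∞, ∞]
q=1: [-1, 19, ∞, ∞, 8]
q=2: [13, 0, 17, 17, -7]
q=3: [-6, -9, -2, -2, 7]
q=4: [-15, -8, -11, -11, -12]
q=5: [-14, -14, -20, -10, -21]
Optimal cycle mean attained by: cycle 1->5->2->1, total (-6) + (-2) + (-6), length 3.
Answer: λ = -14/3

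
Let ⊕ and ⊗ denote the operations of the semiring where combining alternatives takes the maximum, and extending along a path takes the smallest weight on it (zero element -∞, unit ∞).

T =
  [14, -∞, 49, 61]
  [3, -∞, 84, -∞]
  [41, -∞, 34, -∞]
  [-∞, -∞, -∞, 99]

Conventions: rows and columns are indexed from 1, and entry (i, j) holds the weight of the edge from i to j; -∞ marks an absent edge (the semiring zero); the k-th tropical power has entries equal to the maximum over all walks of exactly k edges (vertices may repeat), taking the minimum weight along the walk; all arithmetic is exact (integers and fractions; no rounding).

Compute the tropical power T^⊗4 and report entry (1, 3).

T^⊗2:
  [41, -∞, 34, 61]
  [41, -∞, 34, 3]
  [34, -∞, 41, 41]
  [-∞, -∞, -∞, 99]
T^⊗3:
  [34, -∞, 41, 61]
  [34, -∞, 41, 41]
  [41, -∞, 34, 41]
  [-∞, -∞, -∞, 99]
T^⊗4:
  [41, -∞, 34, 61]
  [41, -∞, 34, 41]
  [34, -∞, 41, 41]
  [-∞, -∞, -∞, 99]
Key observation: the optimum is the walk 1->3->1->3->3, with weight 49 min 41 min 49 min 34 = 34.
Optimal value attained by: walk 1->3->1->3->3.
Answer: (T^⊗4)[1][3] = 34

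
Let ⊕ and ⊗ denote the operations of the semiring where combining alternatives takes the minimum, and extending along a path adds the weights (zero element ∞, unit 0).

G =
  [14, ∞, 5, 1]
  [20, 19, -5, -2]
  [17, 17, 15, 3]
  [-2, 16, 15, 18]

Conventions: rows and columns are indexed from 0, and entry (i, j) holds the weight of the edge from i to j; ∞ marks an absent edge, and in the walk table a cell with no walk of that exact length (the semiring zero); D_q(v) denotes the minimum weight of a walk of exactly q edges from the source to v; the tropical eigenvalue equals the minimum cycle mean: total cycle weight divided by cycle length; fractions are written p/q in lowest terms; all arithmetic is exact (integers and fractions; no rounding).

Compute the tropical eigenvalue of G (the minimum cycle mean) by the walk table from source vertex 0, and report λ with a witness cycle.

q=0: [0, ∞, ∞, ∞]
q=1: [14, ∞, 5, 1]
q=2: [-1, 17, 16, 8]
q=3: [6, 24, 4, 0]
q=4: [-2, 16, 11, 7]
Optimal cycle mean attained by: cycle 0->3->0, total 1 + (-2), length 2.
Answer: λ = -1/2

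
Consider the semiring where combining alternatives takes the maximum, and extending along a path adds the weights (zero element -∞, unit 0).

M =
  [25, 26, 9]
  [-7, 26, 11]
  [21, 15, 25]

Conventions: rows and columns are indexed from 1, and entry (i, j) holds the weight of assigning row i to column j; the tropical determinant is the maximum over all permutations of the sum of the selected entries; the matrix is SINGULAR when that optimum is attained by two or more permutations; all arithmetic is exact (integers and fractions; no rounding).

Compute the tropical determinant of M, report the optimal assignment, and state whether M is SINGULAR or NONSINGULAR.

σ = (1, 2, 3): 25 + 26 + 25 = 76
σ = (1, 3, 2): 25 + 11 + 15 = 51
σ = (2, 1, 3): 26 + (-7) + 25 = 44
σ = (2, 3, 1): 26 + 11 + 21 = 58
σ = (3, 1, 2): 9 + (-7) + 15 = 17
σ = (3, 2, 1): 9 + 26 + 21 = 56
Optimal value attained by: σ = (1, 2, 3).
Answer: det⊕(M) = 76; verdict: NONSINGULAR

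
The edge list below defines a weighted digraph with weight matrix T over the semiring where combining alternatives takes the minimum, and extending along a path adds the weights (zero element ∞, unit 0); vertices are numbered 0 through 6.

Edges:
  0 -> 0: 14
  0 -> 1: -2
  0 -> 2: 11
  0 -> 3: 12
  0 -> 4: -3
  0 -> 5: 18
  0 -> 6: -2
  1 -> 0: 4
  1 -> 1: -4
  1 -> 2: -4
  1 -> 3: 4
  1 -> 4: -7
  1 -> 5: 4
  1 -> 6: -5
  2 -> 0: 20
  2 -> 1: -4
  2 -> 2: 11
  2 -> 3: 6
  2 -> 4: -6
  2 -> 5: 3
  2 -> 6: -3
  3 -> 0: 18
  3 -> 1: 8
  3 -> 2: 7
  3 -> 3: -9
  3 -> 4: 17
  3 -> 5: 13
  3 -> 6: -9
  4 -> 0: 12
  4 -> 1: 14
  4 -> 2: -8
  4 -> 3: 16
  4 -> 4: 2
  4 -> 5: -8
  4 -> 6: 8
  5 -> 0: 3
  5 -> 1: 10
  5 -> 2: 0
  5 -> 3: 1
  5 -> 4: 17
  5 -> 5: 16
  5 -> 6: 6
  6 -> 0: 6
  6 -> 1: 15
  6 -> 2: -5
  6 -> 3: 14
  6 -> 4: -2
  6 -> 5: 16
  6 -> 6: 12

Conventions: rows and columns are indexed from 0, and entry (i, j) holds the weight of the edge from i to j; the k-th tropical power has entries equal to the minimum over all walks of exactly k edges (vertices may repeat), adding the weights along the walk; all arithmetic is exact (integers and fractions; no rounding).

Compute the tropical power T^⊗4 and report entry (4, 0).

T^⊗2:
  [2, -6, -11, 2, -9, -11, -7]
  [0, -8, -15, -5, -11, -15, -9]
  [0, -8, -14, -3, -11, -14, -9]
  [-3, -1, -14, -18, -11, 4, -18]
  [-5, -12, -8, -7, -14, -6, -11]
  [12, -4, 1, -8, -6, 3, -8]
  [10, -9, -10, 1, -11, -10, -8]
T^⊗3:
  [-8, -15, -17, -10, -17, -17, -14]
  [-12, -19, -19, -14, -21, -19, -18]
  [-11, -18, -19, -13, -20, -19, -17]
  [-12, -18, -23, -27, -20, -19, -27]
  [-8, -16, -22, -16, -19, -22, -17]
  [-2, -8, -14, -17, -11, -14, -17]
  [-7, -14, -19, -9, -16, -19, -14]
T^⊗4:
  [-14, -21, -25, -19, -23, -25, -20]
  [-16, -23, -29, -23, -26, -29, -24]
  [-16, -23, -28, -22, -25, -28, -23]
  [-21, -27, -32, -36, -29, -28, -36]
  [-19, -26, -27, -25, -28, -27, -25]
  [-11, -18, -22, -26, -20, -19, -26]
  [-16, -23, -24, -18, -25, -24, -22]
Key observation: the optimum is the walk 4->2->4->5->0, with weight (-8) + (-6) + (-8) + 3 = -19.
Optimal value attained by: walk 4->2->4->5->0.
Answer: (T^⊗4)[4][0] = -19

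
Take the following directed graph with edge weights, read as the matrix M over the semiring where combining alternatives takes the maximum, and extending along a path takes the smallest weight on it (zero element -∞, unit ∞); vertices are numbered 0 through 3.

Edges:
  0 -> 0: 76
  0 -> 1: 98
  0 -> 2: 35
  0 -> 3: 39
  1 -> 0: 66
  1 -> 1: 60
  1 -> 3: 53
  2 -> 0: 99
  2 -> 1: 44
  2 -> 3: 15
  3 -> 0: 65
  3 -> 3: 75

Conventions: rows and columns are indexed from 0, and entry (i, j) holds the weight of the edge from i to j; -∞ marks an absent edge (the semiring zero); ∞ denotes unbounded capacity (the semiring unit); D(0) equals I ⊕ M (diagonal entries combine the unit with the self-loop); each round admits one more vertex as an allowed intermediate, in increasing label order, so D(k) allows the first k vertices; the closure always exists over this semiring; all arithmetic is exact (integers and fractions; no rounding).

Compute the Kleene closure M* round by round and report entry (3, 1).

D(0):
  [∞, 98, 35, 39]
  [66, ∞, -∞, 53]
  [99, 44, ∞, 15]
  [65, -∞, -∞, ∞]
D(1):
  [∞, 98, 35, 39]
  [66, ∞, 35, 53]
  [99, 98, ∞, 39]
  [65, 65, 35, ∞]
D(2):
  [∞, 98, 35, 53]
  [66, ∞, 35, 53]
  [99, 98, ∞, 53]
  [65, 65, 35, ∞]
D(3):
  [∞, 98, 35, 53]
  [66, ∞, 35, 53]
  [99, 98, ∞, 53]
  [65, 65, 35, ∞]
D(4):
  [∞, 98, 35, 53]
  [66, ∞, 35, 53]
  [99, 98, ∞, 53]
  [65, 65, 35, ∞]
Answer: M*[3][1] = 65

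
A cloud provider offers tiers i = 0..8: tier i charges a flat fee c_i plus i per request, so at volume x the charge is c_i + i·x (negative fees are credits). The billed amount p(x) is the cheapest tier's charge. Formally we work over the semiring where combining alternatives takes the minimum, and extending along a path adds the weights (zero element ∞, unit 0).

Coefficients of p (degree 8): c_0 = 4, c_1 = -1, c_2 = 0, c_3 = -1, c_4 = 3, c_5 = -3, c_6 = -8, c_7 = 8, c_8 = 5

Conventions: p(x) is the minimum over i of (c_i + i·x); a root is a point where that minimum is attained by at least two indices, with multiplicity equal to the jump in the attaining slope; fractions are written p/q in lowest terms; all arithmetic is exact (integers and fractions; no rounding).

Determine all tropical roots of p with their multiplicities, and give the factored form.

hull edge (i=0, c=4) to (i=1, c=-1): slope -5, span 1
hull edge (i=1, c=-1) to (i=6, c=-8): slope -7/5, span 5
hull edge (i=6, c=-8) to (i=8, c=5): slope 13/2, span 2
Factored form: p(x) = 5 ⊗ (x ⊕ (-13/2)) ⊗ (x ⊕ (-13/2)) ⊗ (x ⊕ 7/5) ⊗ (x ⊕ 7/5) ⊗ (x ⊕ 7/5) ⊗ (x ⊕ 7/5) ⊗ (x ⊕ 7/5) ⊗ (x ⊕ 5)
Answer: roots = -13/2 (mult 2), 7/5 (mult 5), 5 (mult 1)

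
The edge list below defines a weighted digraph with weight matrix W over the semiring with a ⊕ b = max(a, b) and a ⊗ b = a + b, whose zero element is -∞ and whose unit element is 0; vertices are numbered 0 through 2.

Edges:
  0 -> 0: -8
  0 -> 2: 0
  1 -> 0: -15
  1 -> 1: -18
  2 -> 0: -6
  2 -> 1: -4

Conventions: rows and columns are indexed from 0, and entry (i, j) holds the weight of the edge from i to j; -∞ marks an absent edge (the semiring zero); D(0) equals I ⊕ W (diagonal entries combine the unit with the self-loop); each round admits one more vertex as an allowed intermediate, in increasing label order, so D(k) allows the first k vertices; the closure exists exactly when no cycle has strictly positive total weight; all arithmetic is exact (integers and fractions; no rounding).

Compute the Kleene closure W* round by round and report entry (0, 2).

D(0):
  [0, -∞, 0]
  [-15, 0, -∞]
  [-6, -4, 0]
D(1):
  [0, -∞, 0]
  [-15, 0, -15]
  [-6, -4, 0]
D(2):
  [0, -∞, 0]
  [-15, 0, -15]
  [-6, -4, 0]
D(3):
  [0, -4, 0]
  [-15, 0, -15]
  [-6, -4, 0]
Answer: W*[0][2] = 0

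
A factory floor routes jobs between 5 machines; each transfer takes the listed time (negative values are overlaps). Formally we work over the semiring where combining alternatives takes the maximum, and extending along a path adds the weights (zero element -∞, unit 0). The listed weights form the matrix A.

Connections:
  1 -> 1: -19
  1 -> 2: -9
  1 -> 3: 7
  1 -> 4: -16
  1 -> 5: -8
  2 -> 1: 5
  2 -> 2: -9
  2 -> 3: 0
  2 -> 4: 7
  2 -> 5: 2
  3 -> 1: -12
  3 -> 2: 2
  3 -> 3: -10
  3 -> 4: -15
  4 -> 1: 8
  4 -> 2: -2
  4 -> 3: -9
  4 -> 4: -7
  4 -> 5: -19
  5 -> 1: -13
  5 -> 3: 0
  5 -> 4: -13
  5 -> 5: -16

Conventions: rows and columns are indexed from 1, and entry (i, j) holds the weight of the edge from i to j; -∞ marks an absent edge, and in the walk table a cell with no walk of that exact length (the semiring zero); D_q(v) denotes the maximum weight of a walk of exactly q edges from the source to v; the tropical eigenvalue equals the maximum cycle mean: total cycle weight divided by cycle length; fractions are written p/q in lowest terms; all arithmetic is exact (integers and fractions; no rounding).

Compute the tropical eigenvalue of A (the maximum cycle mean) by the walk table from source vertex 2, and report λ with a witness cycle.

q=0: [-∞, 0, -∞, -∞, -∞]
q=1: [5, -9, 0, 7, 2]
q=2: [15, 5, 12, 0, -3]
q=3: [10, 14, 22, 12, 7]
q=4: [20, 24, 17, 21, 16]
q=5: [29, 19, 27, 31, 26]
Optimal cycle mean attained by: cycle 1->3->2->4->1, total 7 + 2 + 7 + 8, length 4.
Answer: λ = 6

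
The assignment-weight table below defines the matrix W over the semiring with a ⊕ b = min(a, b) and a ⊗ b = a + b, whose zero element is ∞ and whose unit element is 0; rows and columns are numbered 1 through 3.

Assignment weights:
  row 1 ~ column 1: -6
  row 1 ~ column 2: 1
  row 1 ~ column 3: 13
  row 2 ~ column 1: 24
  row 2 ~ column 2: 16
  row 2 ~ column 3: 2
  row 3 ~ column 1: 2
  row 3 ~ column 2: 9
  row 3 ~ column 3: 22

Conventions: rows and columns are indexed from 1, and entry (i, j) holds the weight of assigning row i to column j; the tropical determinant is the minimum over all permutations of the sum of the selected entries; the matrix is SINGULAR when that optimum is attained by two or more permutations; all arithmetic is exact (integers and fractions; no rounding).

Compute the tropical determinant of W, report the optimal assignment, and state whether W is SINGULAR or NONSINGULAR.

σ = (1, 2, 3): (-6) + 16 + 22 = 32
σ = (1, 3, 2): (-6) + 2 + 9 = 5
σ = (2, 1, 3): 1 + 24 + 22 = 47
σ = (2, 3, 1): 1 + 2 + 2 = 5
σ = (3, 1, 2): 13 + 24 + 9 = 46
σ = (3, 2, 1): 13 + 16 + 2 = 31
Optimal value attained by: σ = (1, 3, 2).
Answer: det⊕(W) = 5; verdict: SINGULAR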